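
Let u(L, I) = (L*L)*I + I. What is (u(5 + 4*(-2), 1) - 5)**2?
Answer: 25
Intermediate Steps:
u(L, I) = I + I*L**2 (u(L, I) = L**2*I + I = I*L**2 + I = I + I*L**2)
(u(5 + 4*(-2), 1) - 5)**2 = (1*(1 + (5 + 4*(-2))**2) - 5)**2 = (1*(1 + (5 - 8)**2) - 5)**2 = (1*(1 + (-3)**2) - 5)**2 = (1*(1 + 9) - 5)**2 = (1*10 - 5)**2 = (10 - 5)**2 = 5**2 = 25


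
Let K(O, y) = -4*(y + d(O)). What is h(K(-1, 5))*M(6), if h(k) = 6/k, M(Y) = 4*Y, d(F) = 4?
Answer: -4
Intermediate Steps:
K(O, y) = -16 - 4*y (K(O, y) = -4*(y + 4) = -4*(4 + y) = -16 - 4*y)
h(K(-1, 5))*M(6) = (6/(-16 - 4*5))*(4*6) = (6/(-16 - 20))*24 = (6/(-36))*24 = (6*(-1/36))*24 = -⅙*24 = -4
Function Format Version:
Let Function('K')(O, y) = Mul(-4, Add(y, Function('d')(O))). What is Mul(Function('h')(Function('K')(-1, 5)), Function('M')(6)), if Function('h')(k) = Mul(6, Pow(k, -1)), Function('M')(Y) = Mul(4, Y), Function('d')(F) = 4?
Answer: -4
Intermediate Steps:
Function('K')(O, y) = Add(-16, Mul(-4, y)) (Function('K')(O, y) = Mul(-4, Add(y, 4)) = Mul(-4, Add(4, y)) = Add(-16, Mul(-4, y)))
Mul(Function('h')(Function('K')(-1, 5)), Function('M')(6)) = Mul(Mul(6, Pow(Add(-16, Mul(-4, 5)), -1)), Mul(4, 6)) = Mul(Mul(6, Pow(Add(-16, -20), -1)), 24) = Mul(Mul(6, Pow(-36, -1)), 24) = Mul(Mul(6, Rational(-1, 36)), 24) = Mul(Rational(-1, 6), 24) = -4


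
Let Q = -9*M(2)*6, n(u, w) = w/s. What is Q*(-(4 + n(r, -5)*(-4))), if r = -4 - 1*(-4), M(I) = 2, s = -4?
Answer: -108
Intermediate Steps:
r = 0 (r = -4 + 4 = 0)
n(u, w) = -w/4 (n(u, w) = w/(-4) = w*(-1/4) = -w/4)
Q = -108 (Q = -18*6 = -9*12 = -108)
Q*(-(4 + n(r, -5)*(-4))) = -(-108)*(4 - 1/4*(-5)*(-4)) = -(-108)*(4 + (5/4)*(-4)) = -(-108)*(4 - 5) = -(-108)*(-1) = -108*1 = -108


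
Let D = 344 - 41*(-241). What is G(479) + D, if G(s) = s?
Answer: 10704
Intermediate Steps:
D = 10225 (D = 344 + 9881 = 10225)
G(479) + D = 479 + 10225 = 10704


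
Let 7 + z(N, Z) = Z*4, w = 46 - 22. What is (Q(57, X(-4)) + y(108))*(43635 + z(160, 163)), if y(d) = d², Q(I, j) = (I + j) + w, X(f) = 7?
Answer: 520378560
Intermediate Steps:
w = 24
Q(I, j) = 24 + I + j (Q(I, j) = (I + j) + 24 = 24 + I + j)
z(N, Z) = -7 + 4*Z (z(N, Z) = -7 + Z*4 = -7 + 4*Z)
(Q(57, X(-4)) + y(108))*(43635 + z(160, 163)) = ((24 + 57 + 7) + 108²)*(43635 + (-7 + 4*163)) = (88 + 11664)*(43635 + (-7 + 652)) = 11752*(43635 + 645) = 11752*44280 = 520378560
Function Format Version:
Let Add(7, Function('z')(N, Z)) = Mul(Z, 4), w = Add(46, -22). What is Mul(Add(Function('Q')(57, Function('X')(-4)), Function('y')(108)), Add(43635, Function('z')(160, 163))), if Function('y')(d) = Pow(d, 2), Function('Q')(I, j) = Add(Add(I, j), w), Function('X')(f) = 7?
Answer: 520378560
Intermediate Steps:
w = 24
Function('Q')(I, j) = Add(24, I, j) (Function('Q')(I, j) = Add(Add(I, j), 24) = Add(24, I, j))
Function('z')(N, Z) = Add(-7, Mul(4, Z)) (Function('z')(N, Z) = Add(-7, Mul(Z, 4)) = Add(-7, Mul(4, Z)))
Mul(Add(Function('Q')(57, Function('X')(-4)), Function('y')(108)), Add(43635, Function('z')(160, 163))) = Mul(Add(Add(24, 57, 7), Pow(108, 2)), Add(43635, Add(-7, Mul(4, 163)))) = Mul(Add(88, 11664), Add(43635, Add(-7, 652))) = Mul(11752, Add(43635, 645)) = Mul(11752, 44280) = 520378560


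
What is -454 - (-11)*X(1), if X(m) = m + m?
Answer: -432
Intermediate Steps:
X(m) = 2*m
-454 - (-11)*X(1) = -454 - (-11)*2*1 = -454 - (-11)*2 = -454 - 1*(-22) = -454 + 22 = -432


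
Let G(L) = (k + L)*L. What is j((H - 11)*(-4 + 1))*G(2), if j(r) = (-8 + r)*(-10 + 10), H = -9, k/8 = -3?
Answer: 0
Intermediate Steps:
k = -24 (k = 8*(-3) = -24)
G(L) = L*(-24 + L) (G(L) = (-24 + L)*L = L*(-24 + L))
j(r) = 0 (j(r) = (-8 + r)*0 = 0)
j((H - 11)*(-4 + 1))*G(2) = 0*(2*(-24 + 2)) = 0*(2*(-22)) = 0*(-44) = 0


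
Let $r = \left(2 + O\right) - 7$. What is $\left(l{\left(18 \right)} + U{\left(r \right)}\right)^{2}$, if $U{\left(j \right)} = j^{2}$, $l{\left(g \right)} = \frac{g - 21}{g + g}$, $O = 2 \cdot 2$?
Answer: $\frac{121}{144} \approx 0.84028$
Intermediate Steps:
$O = 4$
$r = -1$ ($r = \left(2 + 4\right) - 7 = 6 - 7 = -1$)
$l{\left(g \right)} = \frac{-21 + g}{2 g}$
$\left(l{\left(18 \right)} + U{\left(r \right)}\right)^{2} = \left(\frac{-21 + 18}{2 \cdot 18} + \left(-1\right)^{2}\right)^{2} = \left(\frac{1}{2} \cdot \frac{1}{18} \left(-3\right) + 1\right)^{2} = \left(- \frac{1}{12} + 1\right)^{2} = \left(\frac{11}{12}\right)^{2} = \frac{121}{144}$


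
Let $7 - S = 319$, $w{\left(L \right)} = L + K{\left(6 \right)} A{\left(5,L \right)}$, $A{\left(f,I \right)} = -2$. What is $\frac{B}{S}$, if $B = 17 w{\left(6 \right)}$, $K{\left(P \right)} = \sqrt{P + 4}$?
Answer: $- \frac{17}{52} + \frac{17 \sqrt{10}}{156} \approx 0.017684$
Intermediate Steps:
$K{\left(P \right)} = \sqrt{4 + P}$
$w{\left(L \right)} = L - 2 \sqrt{10}$ ($w{\left(L \right)} = L + \sqrt{4 + 6} \left(-2\right) = L + \sqrt{10} \left(-2\right) = L - 2 \sqrt{10}$)
$S = -312$ ($S = 7 - 319 = -312$)
$B = 102 - 34 \sqrt{10}$ ($B = 17 \left(6 - 2 \sqrt{10}\right) = 102 - 34 \sqrt{10} \approx -5.5174$)
$\frac{B}{S} = \frac{102 - 34 \sqrt{10}}{-312} = \left(102 - 34 \sqrt{10}\right) \left(- \frac{1}{312}\right) = - \frac{17}{52} + \frac{17 \sqrt{10}}{156}$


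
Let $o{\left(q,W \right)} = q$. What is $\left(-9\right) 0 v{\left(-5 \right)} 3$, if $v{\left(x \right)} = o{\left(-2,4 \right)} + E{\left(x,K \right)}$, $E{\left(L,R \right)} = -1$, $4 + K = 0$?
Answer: $0$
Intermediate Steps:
$K = -4$ ($K = -4 + 0 = -4$)
$v{\left(x \right)} = -3$ ($v{\left(x \right)} = -2 - 1 = -3$)
$\left(-9\right) 0 v{\left(-5 \right)} 3 = \left(-9\right) 0 \left(-3\right) 3 = 0 \left(-3\right) 3 = 0 \cdot 3 = 0$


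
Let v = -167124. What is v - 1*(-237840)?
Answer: 70716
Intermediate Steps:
v - 1*(-237840) = -167124 - 1*(-237840) = -167124 + 237840 = 70716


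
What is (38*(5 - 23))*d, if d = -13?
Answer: 8892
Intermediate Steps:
(38*(5 - 23))*d = (38*(5 - 23))*(-13) = (38*(-18))*(-13) = -684*(-13) = 8892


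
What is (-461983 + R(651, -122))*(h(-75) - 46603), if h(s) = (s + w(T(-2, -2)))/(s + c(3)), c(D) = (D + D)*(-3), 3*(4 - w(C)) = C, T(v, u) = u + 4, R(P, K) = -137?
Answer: 2002831468880/93 ≈ 2.1536e+10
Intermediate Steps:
T(v, u) = 4 + u
w(C) = 4 - C/3
c(D) = -6*D (c(D) = (2*D)*(-3) = -6*D)
h(s) = (10/3 + s)/(-18 + s) (h(s) = (s + (4 - (4 - 2)/3))/(s - 6*3) = (s + (4 - ⅓*2))/(s - 18) = (s + (4 - ⅔))/(-18 + s) = (s + 10/3)/(-18 + s) = (10/3 + s)/(-18 + s))
(-461983 + R(651, -122))*(h(-75) - 46603) = (-461983 - 137)*((10/3 - 75)/(-18 - 75) - 46603) = -462120*(-215/3/(-93) - 46603) = -462120*(-1/93*(-215/3) - 46603) = -462120*(215/279 - 46603) = -462120*(-13002022/279) = 2002831468880/93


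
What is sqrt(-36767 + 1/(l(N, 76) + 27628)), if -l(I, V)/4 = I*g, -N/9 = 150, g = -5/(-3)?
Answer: 5*I*sqrt(493269889519)/18314 ≈ 191.75*I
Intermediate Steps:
g = 5/3 (g = -5*(-1/3) = 5/3 ≈ 1.6667)
N = -1350 (N = -9*150 = -1350)
l(I, V) = -20*I/3 (l(I, V) = -4*I*5/3 = -20*I/3)
sqrt(-36767 + 1/(l(N, 76) + 27628)) = sqrt(-36767 + 1/(-20/3*(-1350) + 27628)) = sqrt(-36767 + 1/(9000 + 27628)) = sqrt(-36767 + 1/36628) = sqrt(-1346701675/36628) = 5*I*sqrt(493269889519)/18314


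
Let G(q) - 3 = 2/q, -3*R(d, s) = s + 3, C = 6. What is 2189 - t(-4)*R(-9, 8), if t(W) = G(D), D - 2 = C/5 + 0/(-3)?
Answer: 52855/24 ≈ 2202.3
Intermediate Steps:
D = 16/5 (D = 2 + (6/5 + 0/(-3)) = 2 + (6*(1/5) + 0*(-1/3)) = 2 + (6/5 + 0) = 2 + 6/5 = 16/5 ≈ 3.2000)
R(d, s) = -1 - s/3 (R(d, s) = -(s + 3)/3 = -(3 + s)/3 = -1 - s/3)
G(q) = 3 + 2/q
t(W) = 29/8 (t(W) = 3 + 2/(16/5) = 3 + 2*(5/16) = 3 + 5/8 = 29/8)
2189 - t(-4)*R(-9, 8) = 2189 - 29*(-1 - 1/3*8)/8 = 2189 - 29*(-1 - 8/3)/8 = 2189 - 29*(-11)/(8*3) = 2189 - 1*(-319/24) = 2189 + 319/24 = 52855/24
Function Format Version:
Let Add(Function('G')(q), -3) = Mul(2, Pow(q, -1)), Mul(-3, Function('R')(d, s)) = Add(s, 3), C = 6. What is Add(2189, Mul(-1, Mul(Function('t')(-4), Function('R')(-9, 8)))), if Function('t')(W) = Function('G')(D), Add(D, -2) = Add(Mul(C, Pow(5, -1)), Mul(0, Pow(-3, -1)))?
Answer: Rational(52855, 24) ≈ 2202.3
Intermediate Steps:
D = Rational(16, 5) (D = Add(2, Add(Mul(6, Pow(5, -1)), Mul(0, Pow(-3, -1)))) = Add(2, Add(Mul(6, Rational(1, 5)), Mul(0, Rational(-1, 3)))) = Add(2, Add(Rational(6, 5), 0)) = Add(2, Rational(6, 5)) = Rational(16, 5) ≈ 3.2000)
Function('R')(d, s) = Add(-1, Mul(Rational(-1, 3), s)) (Function('R')(d, s) = Mul(Rational(-1, 3), Add(s, 3)) = Mul(Rational(-1, 3), Add(3, s)) = Add(-1, Mul(Rational(-1, 3), s)))
Function('G')(q) = Add(3, Mul(2, Pow(q, -1)))
Function('t')(W) = Rational(29, 8) (Function('t')(W) = Add(3, Mul(2, Pow(Rational(16, 5), -1))) = Add(3, Mul(2, Rational(5, 16))) = Add(3, Rational(5, 8)) = Rational(29, 8))
Add(2189, Mul(-1, Mul(Function('t')(-4), Function('R')(-9, 8)))) = Add(2189, Mul(-1, Mul(Rational(29, 8), Add(-1, Mul(Rational(-1, 3), 8))))) = Add(2189, Mul(-1, Mul(Rational(29, 8), Add(-1, Rational(-8, 3))))) = Add(2189, Mul(-1, Mul(Rational(29, 8), Rational(-11, 3)))) = Add(2189, Mul(-1, Rational(-319, 24))) = Add(2189, Rational(319, 24)) = Rational(52855, 24)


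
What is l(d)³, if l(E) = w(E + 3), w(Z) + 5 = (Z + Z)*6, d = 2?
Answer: 166375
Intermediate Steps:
w(Z) = -5 + 12*Z (w(Z) = -5 + (Z + Z)*6 = -5 + (2*Z)*6 = -5 + 12*Z)
l(E) = 31 + 12*E (l(E) = -5 + 12*(E + 3) = -5 + 12*(3 + E) = -5 + (36 + 12*E) = 31 + 12*E)
l(d)³ = (31 + 12*2)³ = (31 + 24)³ = 55³ = 166375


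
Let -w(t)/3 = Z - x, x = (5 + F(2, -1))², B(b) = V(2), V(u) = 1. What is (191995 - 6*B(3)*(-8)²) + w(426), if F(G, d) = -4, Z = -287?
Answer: 192475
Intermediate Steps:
B(b) = 1
x = 1 (x = (5 - 4)² = 1² = 1)
w(t) = 864 (w(t) = -3*(-287 - 1*1) = -3*(-287 - 1) = -3*(-288) = 864)
(191995 - 6*B(3)*(-8)²) + w(426) = (191995 - 6*1*(-8)²) + 864 = (191995 - 6*64) + 864 = (191995 - 384) + 864 = 191611 + 864 = 192475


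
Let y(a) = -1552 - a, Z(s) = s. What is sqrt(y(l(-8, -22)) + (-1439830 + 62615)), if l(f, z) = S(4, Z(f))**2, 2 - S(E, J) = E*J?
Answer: I*sqrt(1379923) ≈ 1174.7*I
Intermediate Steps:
S(E, J) = 2 - E*J
l(f, z) = (2 - 4*f)**2 (l(f, z) = (2 - 1*4*f)**2 = (2 - 4*f)**2)
sqrt(y(l(-8, -22)) + (-1439830 + 62615)) = sqrt((-1552 - 4*(-1 + 2*(-8))**2) + (-1439830 + 62615)) = sqrt((-1552 - 4*(-1 - 16)**2) - 1377215) = sqrt((-1552 - 4*(-17)**2) - 1377215) = sqrt((-1552 - 4*289) - 1377215) = sqrt((-1552 - 1*1156) - 1377215) = sqrt((-1552 - 1156) - 1377215) = sqrt(-2708 - 1377215) = sqrt(-1379923) = I*sqrt(1379923)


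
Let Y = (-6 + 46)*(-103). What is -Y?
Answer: 4120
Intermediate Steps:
Y = -4120 (Y = 40*(-103) = -4120)
-Y = -1*(-4120) = 4120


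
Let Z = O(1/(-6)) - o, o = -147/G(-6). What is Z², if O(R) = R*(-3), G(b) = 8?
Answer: 22801/64 ≈ 356.27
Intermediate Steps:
O(R) = -3*R
o = -147/8 ≈ -18.375
Z = 151/8 (Z = -3/(-6) - 1*(-147/8) = -3*(-⅙) + 147/8 = ½ + 147/8 = 151/8 ≈ 18.875)
Z² = (151/8)² = 22801/64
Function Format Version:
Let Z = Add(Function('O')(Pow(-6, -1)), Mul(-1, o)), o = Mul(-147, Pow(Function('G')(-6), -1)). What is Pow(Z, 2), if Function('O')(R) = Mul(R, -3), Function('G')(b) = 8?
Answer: Rational(22801, 64) ≈ 356.27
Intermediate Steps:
Function('O')(R) = Mul(-3, R)
o = Rational(-147, 8) (o = Mul(-147, Pow(8, -1)) = Mul(-147, Rational(1, 8)) = Rational(-147, 8) ≈ -18.375)
Z = Rational(151, 8) (Z = Add(Mul(-3, Pow(-6, -1)), Mul(-1, Rational(-147, 8))) = Add(Mul(-3, Rational(-1, 6)), Rational(147, 8)) = Add(Rational(1, 2), Rational(147, 8)) = Rational(151, 8) ≈ 18.875)
Pow(Z, 2) = Pow(Rational(151, 8), 2) = Rational(22801, 64)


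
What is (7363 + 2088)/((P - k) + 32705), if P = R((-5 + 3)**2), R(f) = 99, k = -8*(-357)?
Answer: 9451/29948 ≈ 0.31558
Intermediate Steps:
k = 2856
P = 99
(7363 + 2088)/((P - k) + 32705) = (7363 + 2088)/((99 - 1*2856) + 32705) = 9451/((99 - 2856) + 32705) = 9451/(-2757 + 32705) = 9451/29948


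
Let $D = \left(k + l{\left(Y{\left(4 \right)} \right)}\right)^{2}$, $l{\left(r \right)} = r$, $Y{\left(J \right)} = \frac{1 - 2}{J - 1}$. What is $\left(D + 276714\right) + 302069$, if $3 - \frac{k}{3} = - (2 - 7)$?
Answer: $\frac{5209408}{9} \approx 5.7882 \cdot 10^{5}$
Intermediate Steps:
$Y{\left(J \right)} = - \frac{1}{-1 + J}$
$k = -6$ ($k = 9 - 3 \left(- (2 - 7)\right) = 9 - 3 \left(\left(-1\right) \left(-5\right)\right) = 9 - 15 = -6$)
$D = \frac{361}{9}$ ($D = \left(-6 - \frac{1}{-1 + 4}\right)^{2} = \left(-6 - \frac{1}{3}\right)^{2} = \left(- \frac{19}{3}\right)^{2} = \frac{361}{9} \approx 40.111$)
$\left(D + 276714\right) + 302069 = \left(\frac{361}{9} + 276714\right) + 302069 = \frac{2490787}{9} + 302069 = \frac{5209408}{9}$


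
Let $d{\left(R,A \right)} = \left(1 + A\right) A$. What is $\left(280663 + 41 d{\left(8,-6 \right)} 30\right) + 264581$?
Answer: $582144$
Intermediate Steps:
$d{\left(R,A \right)} = A \left(1 + A\right)$
$\left(280663 + 41 d{\left(8,-6 \right)} 30\right) + 264581 = \left(280663 + 41 \left(- 6 \left(1 - 6\right)\right) 30\right) + 264581 = \left(280663 + 41 \left(\left(-6\right) \left(-5\right)\right) 30\right) + 264581 = \left(280663 + 41 \cdot 30 \cdot 30\right) + 264581 = \left(280663 + 1230 \cdot 30\right) + 264581 = \left(280663 + 36900\right) + 264581 = 317563 + 264581 = 582144$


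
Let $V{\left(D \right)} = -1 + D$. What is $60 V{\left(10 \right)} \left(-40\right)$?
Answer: $-21600$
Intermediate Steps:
$60 V{\left(10 \right)} \left(-40\right) = 60 \left(-1 + 10\right) \left(-40\right) = 60 \cdot 9 \left(-40\right) = 540 \left(-40\right) = -21600$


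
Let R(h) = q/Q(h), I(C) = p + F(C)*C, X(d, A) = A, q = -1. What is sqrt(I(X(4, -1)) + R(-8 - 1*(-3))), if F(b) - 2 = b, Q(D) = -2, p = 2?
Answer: sqrt(6)/2 ≈ 1.2247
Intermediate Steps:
F(b) = 2 + b
I(C) = 2 + C*(2 + C) (I(C) = 2 + (2 + C)*C = 2 + C*(2 + C))
R(h) = 1/2 (R(h) = -1/(-2) = -1*(-1/2) = 1/2)
sqrt(I(X(4, -1)) + R(-8 - 1*(-3))) = sqrt((2 - (2 - 1)) + 1/2) = sqrt((2 - 1*1) + 1/2) = sqrt((2 - 1) + 1/2) = sqrt(1 + 1/2) = sqrt(3/2) = sqrt(6)/2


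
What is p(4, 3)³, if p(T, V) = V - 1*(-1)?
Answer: 64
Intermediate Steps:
p(T, V) = 1 + V (p(T, V) = V + 1 = 1 + V)
p(4, 3)³ = (1 + 3)³ = 4³ = 64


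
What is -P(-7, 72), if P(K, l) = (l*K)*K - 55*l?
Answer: 432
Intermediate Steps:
P(K, l) = -55*l + l*K² (P(K, l) = (K*l)*K - 55*l = l*K² - 55*l = -55*l + l*K²)
-P(-7, 72) = -72*(-55 + (-7)²) = -72*(-55 + 49) = -72*(-6) = -1*(-432) = 432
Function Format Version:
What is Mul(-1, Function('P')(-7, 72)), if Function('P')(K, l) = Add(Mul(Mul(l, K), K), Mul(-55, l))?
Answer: 432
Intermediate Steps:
Function('P')(K, l) = Add(Mul(-55, l), Mul(l, Pow(K, 2))) (Function('P')(K, l) = Add(Mul(Mul(K, l), K), Mul(-55, l)) = Add(Mul(l, Pow(K, 2)), Mul(-55, l)) = Add(Mul(-55, l), Mul(l, Pow(K, 2))))
Mul(-1, Function('P')(-7, 72)) = Mul(-1, Mul(72, Add(-55, Pow(-7, 2)))) = Mul(-1, Mul(72, Add(-55, 49))) = Mul(-1, Mul(72, -6)) = Mul(-1, -432) = 432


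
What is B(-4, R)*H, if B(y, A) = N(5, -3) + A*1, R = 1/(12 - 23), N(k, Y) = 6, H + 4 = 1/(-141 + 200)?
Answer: -15275/649 ≈ -23.536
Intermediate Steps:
H = -235/59 (H = -4 + 1/(-141 + 200) = -4 + 1/59 = -235/59 ≈ -3.9831)
R = -1/11 (R = 1/(-11) = -1/11 ≈ -0.090909)
B(y, A) = 6 + A (B(y, A) = 6 + A*1 = 6 + A)
B(-4, R)*H = (6 - 1/11)*(-235/59) = (65/11)*(-235/59) = -15275/649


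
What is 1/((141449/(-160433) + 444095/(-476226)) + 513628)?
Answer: 10914623694/5606036537389745 ≈ 1.9469e-6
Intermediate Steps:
1/((141449/(-160433) + 444095/(-476226)) + 513628) = 1/((141449*(-1/160433) + 444095*(-1/476226)) + 513628) = 1/((-20207/22919 - 444095/476226) + 513628) = 1/(-19801312087/10914623694 + 513628) = 1/(5606036537389745/10914623694) = 10914623694/5606036537389745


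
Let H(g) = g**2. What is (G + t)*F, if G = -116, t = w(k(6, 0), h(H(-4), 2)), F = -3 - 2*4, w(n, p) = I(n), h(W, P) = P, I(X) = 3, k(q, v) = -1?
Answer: 1243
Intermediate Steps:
w(n, p) = 3
F = -11 (F = -3 - 8 = -11)
t = 3
(G + t)*F = (-116 + 3)*(-11) = -113*(-11) = 1243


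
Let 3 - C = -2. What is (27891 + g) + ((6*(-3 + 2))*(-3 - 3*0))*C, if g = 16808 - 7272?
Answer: 37517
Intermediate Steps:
C = 5 (C = 3 - 1*(-2) = 3 + 2 = 5)
g = 9536
(27891 + g) + ((6*(-3 + 2))*(-3 - 3*0))*C = (27891 + 9536) + ((6*(-3 + 2))*(-3 - 3*0))*5 = 37427 + ((6*(-1))*(-3 + 0))*5 = 37427 - 6*(-3)*5 = 37427 + 18*5 = 37427 + 90 = 37517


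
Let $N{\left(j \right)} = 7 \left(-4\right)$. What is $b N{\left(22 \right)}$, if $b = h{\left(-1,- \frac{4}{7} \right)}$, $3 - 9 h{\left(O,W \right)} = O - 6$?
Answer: $- \frac{280}{9} \approx -31.111$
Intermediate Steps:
$h{\left(O,W \right)} = 1 - \frac{O}{9}$ ($h{\left(O,W \right)} = \frac{1}{3} - \frac{O - 6}{9} = \frac{1}{3} - \frac{-6 + O}{9} = \frac{1}{3} - \left(- \frac{2}{3} + \frac{O}{9}\right) = 1 - \frac{O}{9}$)
$b = \frac{10}{9}$ ($b = 1 - - \frac{1}{9} = 1 + \frac{1}{9} = \frac{10}{9} \approx 1.1111$)
$N{\left(j \right)} = -28$
$b N{\left(22 \right)} = \frac{10}{9} \left(-28\right) = - \frac{280}{9}$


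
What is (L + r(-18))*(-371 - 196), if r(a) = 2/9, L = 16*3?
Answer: -27342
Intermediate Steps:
L = 48
r(a) = 2/9 (r(a) = 2*(1/9) = 2/9)
(L + r(-18))*(-371 - 196) = (48 + 2/9)*(-371 - 196) = (434/9)*(-567) = -27342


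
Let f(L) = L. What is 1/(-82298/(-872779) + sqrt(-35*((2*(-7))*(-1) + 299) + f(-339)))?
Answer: 35913983071/4301567139983529 - 761743182841*I*sqrt(11294)/8603134279967058 ≈ 8.349e-6 - 0.0094097*I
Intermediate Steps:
1/(-82298/(-872779) + sqrt(-35*((2*(-7))*(-1) + 299) + f(-339))) = 1/(-82298/(-872779) + sqrt(-35*((2*(-7))*(-1) + 299) - 339)) = 1/(-82298*(-1/872779) + sqrt(-35*(-14*(-1) + 299) - 339)) = 1/(82298/872779 + sqrt(-35*(14 + 299) - 339)) = 1/(82298/872779 + sqrt(-35*313 - 339)) = 1/(82298/872779 + sqrt(-10955 - 339)) = 1/(82298/872779 + sqrt(-11294)) = 1/(82298/872779 + I*sqrt(11294))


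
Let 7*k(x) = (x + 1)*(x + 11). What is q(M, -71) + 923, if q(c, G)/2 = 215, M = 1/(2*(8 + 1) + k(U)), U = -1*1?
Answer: 1353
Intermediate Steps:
U = -1
k(x) = (1 + x)*(11 + x)/7 (k(x) = ((x + 1)*(x + 11))/7 = ((1 + x)*(11 + x))/7 = (1 + x)*(11 + x)/7)
M = 1/18 (M = 1/(2*(8 + 1) + (11/7 + (⅐)*(-1)² + (12/7)*(-1))) = 1/(2*9 + (11/7 + (⅐)*1 - 12/7)) = 1/(18 + (11/7 + ⅐ - 12/7)) = 1/(18 + 0) = 1/18 ≈ 0.055556)
q(c, G) = 430 (q(c, G) = 2*215 = 430)
q(M, -71) + 923 = 430 + 923 = 1353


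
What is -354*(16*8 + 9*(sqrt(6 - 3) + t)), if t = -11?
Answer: -10266 - 3186*sqrt(3) ≈ -15784.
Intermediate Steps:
-354*(16*8 + 9*(sqrt(6 - 3) + t)) = -354*(16*8 + 9*(sqrt(6 - 3) - 11)) = -354*(128 + 9*(sqrt(3) - 11)) = -354*(128 + 9*(-11 + sqrt(3))) = -354*(128 + (-99 + 9*sqrt(3))) = -354*(29 + 9*sqrt(3)) = -10266 - 3186*sqrt(3)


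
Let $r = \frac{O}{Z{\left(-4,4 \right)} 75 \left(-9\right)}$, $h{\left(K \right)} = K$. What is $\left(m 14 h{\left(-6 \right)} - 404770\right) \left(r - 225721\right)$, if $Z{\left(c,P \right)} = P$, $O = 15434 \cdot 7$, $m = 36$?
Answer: $\frac{62143191206993}{675} \approx 9.2064 \cdot 10^{10}$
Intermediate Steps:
$O = 108038$
$r = - \frac{54019}{1350}$ ($r = \frac{108038}{4 \cdot 75 \left(-9\right)} = \frac{108038}{300 \left(-9\right)} = \frac{108038}{-2700} = 108038 \left(- \frac{1}{2700}\right) = - \frac{54019}{1350} \approx -40.014$)
$\left(m 14 h{\left(-6 \right)} - 404770\right) \left(r - 225721\right) = \left(36 \cdot 14 \left(-6\right) - 404770\right) \left(- \frac{54019}{1350} - 225721\right) = \left(504 \left(-6\right) - 404770\right) \left(- \frac{304777369}{1350}\right) = \left(-3024 - 404770\right) \left(- \frac{304777369}{1350}\right) = \left(-407794\right) \left(- \frac{304777369}{1350}\right) = \frac{62143191206993}{675}$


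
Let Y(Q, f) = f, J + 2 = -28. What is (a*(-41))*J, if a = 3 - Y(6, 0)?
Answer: 3690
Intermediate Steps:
J = -30 (J = -2 - 28 = -30)
a = 3 (a = 3 - 1*0 = 3 + 0 = 3)
(a*(-41))*J = (3*(-41))*(-30) = -123*(-30) = 3690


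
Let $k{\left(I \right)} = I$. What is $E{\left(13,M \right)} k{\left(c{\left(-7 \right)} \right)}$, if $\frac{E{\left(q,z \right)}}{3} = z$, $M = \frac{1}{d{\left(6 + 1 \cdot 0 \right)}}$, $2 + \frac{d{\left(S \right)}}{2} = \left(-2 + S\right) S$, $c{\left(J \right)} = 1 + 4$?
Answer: $\frac{15}{44} \approx 0.34091$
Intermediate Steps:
$c{\left(J \right)} = 5$
$d{\left(S \right)} = -4 + 2 S \left(-2 + S\right)$ ($d{\left(S \right)} = -4 + 2 \left(-2 + S\right) S = -4 + 2 S \left(-2 + S\right)$)
$M = \frac{1}{44}$ ($M = \frac{1}{-4 - 4 \left(6 + 1 \cdot 0\right) + 2 \left(6 + 1 \cdot 0\right)^{2}} = \frac{1}{-4 - 4 \left(6 + 0\right) + 2 \left(6 + 0\right)^{2}} = \frac{1}{-4 - 24 + 2 \cdot 6^{2}} = \frac{1}{-4 - 24 + 2 \cdot 36} = \frac{1}{-4 - 24 + 72} = \frac{1}{44} \approx 0.022727$)
$E{\left(q,z \right)} = 3 z$
$E{\left(13,M \right)} k{\left(c{\left(-7 \right)} \right)} = 3 \cdot \frac{1}{44} \cdot 5 = \frac{3}{44} \cdot 5 = \frac{15}{44}$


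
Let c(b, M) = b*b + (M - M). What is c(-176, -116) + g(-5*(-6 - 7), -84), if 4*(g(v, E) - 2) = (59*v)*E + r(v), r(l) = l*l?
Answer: -194003/4 ≈ -48501.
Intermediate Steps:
r(l) = l**2
c(b, M) = b**2 (c(b, M) = b**2 + 0 = b**2)
g(v, E) = 2 + v**2/4 + 59*E*v/4 (g(v, E) = 2 + ((59*v)*E + v**2)/4 = 2 + (59*E*v + v**2)/4 = 2 + (v**2 + 59*E*v)/4 = 2 + (v**2/4 + 59*E*v/4) = 2 + v**2/4 + 59*E*v/4)
c(-176, -116) + g(-5*(-6 - 7), -84) = (-176)**2 + (2 + (-5*(-6 - 7))**2/4 + (59/4)*(-84)*(-5*(-6 - 7))) = 30976 + (2 + (-5*(-13))**2/4 + (59/4)*(-84)*(-5*(-13))) = 30976 + (2 + (1/4)*65**2 + (59/4)*(-84)*65) = 30976 + (2 + (1/4)*4225 - 80535) = 30976 + (2 + 4225/4 - 80535) = 30976 - 317907/4 = -194003/4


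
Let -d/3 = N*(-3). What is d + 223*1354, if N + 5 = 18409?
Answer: 467578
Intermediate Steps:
N = 18404 (N = -5 + 18409 = 18404)
d = 165636 (d = -55212*(-3) = -3*(-55212) = 165636)
d + 223*1354 = 165636 + 223*1354 = 165636 + 301942 = 467578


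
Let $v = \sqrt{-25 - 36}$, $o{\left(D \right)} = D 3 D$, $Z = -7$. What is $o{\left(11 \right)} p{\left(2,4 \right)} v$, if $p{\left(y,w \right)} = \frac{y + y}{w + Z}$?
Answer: $- 484 i \sqrt{61} \approx - 3780.2 i$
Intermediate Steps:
$o{\left(D \right)} = 3 D^{2}$ ($o{\left(D \right)} = 3 D D = 3 D^{2}$)
$p{\left(y,w \right)} = \frac{2 y}{-7 + w}$ ($p{\left(y,w \right)} = \frac{y + y}{w - 7} = \frac{2 y}{-7 + w}$)
$v = i \sqrt{61}$ ($v = \sqrt{-61} = i \sqrt{61} \approx 7.8102 i$)
$o{\left(11 \right)} p{\left(2,4 \right)} v = 3 \cdot 11^{2} \cdot 2 \cdot 2 \frac{1}{-7 + 4} i \sqrt{61} = 3 \cdot 121 \cdot 2 \cdot 2 \frac{1}{-3} i \sqrt{61} = 363 \cdot 2 \cdot 2 \left(- \frac{1}{3}\right) i \sqrt{61} = 363 \left(- \frac{4}{3}\right) i \sqrt{61} = - 484 i \sqrt{61}$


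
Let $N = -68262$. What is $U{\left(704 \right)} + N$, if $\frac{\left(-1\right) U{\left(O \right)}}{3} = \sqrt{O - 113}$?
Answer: $-68262 - 3 \sqrt{591} \approx -68335.0$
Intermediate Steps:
$U{\left(O \right)} = - 3 \sqrt{-113 + O}$ ($U{\left(O \right)} = - 3 \sqrt{O - 113} = - 3 \sqrt{-113 + O}$)
$U{\left(704 \right)} + N = - 3 \sqrt{-113 + 704} - 68262 = - 3 \sqrt{591} - 68262 = -68262 - 3 \sqrt{591}$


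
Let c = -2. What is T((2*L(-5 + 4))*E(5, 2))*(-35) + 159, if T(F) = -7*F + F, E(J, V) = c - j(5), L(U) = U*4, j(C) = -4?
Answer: -3201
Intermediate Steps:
L(U) = 4*U
E(J, V) = 2 (E(J, V) = -2 - 1*(-4) = -2 + 4 = 2)
T(F) = -6*F
T((2*L(-5 + 4))*E(5, 2))*(-35) + 159 = -6*2*(4*(-5 + 4))*2*(-35) + 159 = -6*2*(4*(-1))*2*(-35) + 159 = -6*2*(-4)*2*(-35) + 159 = -(-48)*2*(-35) + 159 = -6*(-16)*(-35) + 159 = 96*(-35) + 159 = -3360 + 159 = -3201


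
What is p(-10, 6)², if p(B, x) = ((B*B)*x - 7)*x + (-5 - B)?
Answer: 12694969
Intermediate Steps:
p(B, x) = -5 - B + x*(-7 + x*B²) (p(B, x) = (B²*x - 7)*x + (-5 - B) = (x*B² - 7)*x + (-5 - B) = (-7 + x*B²)*x + (-5 - B) = x*(-7 + x*B²) + (-5 - B) = -5 - B + x*(-7 + x*B²))
p(-10, 6)² = (-5 - 1*(-10) - 7*6 + (-10)²*6²)² = (-5 + 10 - 42 + 100*36)² = (-5 + 10 - 42 + 3600)² = 3563² = 12694969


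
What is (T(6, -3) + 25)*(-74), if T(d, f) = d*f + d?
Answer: -962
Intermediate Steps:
T(d, f) = d + d*f
(T(6, -3) + 25)*(-74) = (6*(1 - 3) + 25)*(-74) = (6*(-2) + 25)*(-74) = (-12 + 25)*(-74) = 13*(-74) = -962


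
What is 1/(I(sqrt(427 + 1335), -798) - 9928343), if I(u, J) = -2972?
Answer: -1/9931315 ≈ -1.0069e-7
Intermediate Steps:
1/(I(sqrt(427 + 1335), -798) - 9928343) = 1/(-2972 - 9928343) = 1/(-9931315) = -1/9931315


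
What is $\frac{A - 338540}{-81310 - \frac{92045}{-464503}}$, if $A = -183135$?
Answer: $\frac{48463920505}{7553729377} \approx 6.4159$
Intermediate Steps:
$\frac{A - 338540}{-81310 - \frac{92045}{-464503}} = \frac{-183135 - 338540}{-81310 - \frac{92045}{-464503}} = - \frac{521675}{-81310 - - \frac{92045}{464503}} = - \frac{521675}{-81310 + \frac{92045}{464503}} = - \frac{521675}{- \frac{37768646885}{464503}} = \left(-521675\right) \left(- \frac{464503}{37768646885}\right) = \frac{48463920505}{7553729377}$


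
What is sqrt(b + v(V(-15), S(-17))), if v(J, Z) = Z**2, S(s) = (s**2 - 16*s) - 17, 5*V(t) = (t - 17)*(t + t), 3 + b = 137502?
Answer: sqrt(433435) ≈ 658.36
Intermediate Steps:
b = 137499 (b = -3 + 137502 = 137499)
V(t) = 2*t*(-17 + t)/5 (V(t) = ((t - 17)*(t + t))/5 = ((-17 + t)*(2*t))/5 = (2*t*(-17 + t))/5 = 2*t*(-17 + t)/5)
S(s) = -17 + s**2 - 16*s
sqrt(b + v(V(-15), S(-17))) = sqrt(137499 + (-17 + (-17)**2 - 16*(-17))**2) = sqrt(137499 + (-17 + 289 + 272)**2) = sqrt(137499 + 544**2) = sqrt(137499 + 295936) = sqrt(433435)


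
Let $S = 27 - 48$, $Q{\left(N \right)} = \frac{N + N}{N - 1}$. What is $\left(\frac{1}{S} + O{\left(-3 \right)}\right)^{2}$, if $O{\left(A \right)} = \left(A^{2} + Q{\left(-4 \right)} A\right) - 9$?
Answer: $\frac{259081}{11025} \approx 23.499$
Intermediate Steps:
$Q{\left(N \right)} = \frac{2 N}{-1 + N}$
$O{\left(A \right)} = -9 + A^{2} + \frac{8 A}{5}$ ($O{\left(A \right)} = \left(A^{2} + 2 \left(-4\right) \frac{1}{-1 - 4} A\right) - 9 = \left(A^{2} + 2 \left(-4\right) \frac{1}{-5} A\right) - 9 = \left(A^{2} + 2 \left(-4\right) \left(- \frac{1}{5}\right) A\right) - 9 = \left(A^{2} + \frac{8 A}{5}\right) - 9 = -9 + A^{2} + \frac{8 A}{5}$)
$S = -21$
$\left(\frac{1}{S} + O{\left(-3 \right)}\right)^{2} = \left(\frac{1}{-21} + \left(-9 + \left(-3\right)^{2} + \frac{8}{5} \left(-3\right)\right)\right)^{2} = \left(- \frac{1}{21} - \frac{24}{5}\right)^{2} = \left(- \frac{509}{105}\right)^{2} = \frac{259081}{11025}$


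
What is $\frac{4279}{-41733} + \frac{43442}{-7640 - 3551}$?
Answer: $- \frac{1860851275}{467034003} \approx -3.9844$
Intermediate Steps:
$\frac{4279}{-41733} + \frac{43442}{-7640 - 3551} = 4279 \left(- \frac{1}{41733}\right) + \frac{43442}{-11191} = - \frac{4279}{41733} + 43442 \left(- \frac{1}{11191}\right) = - \frac{4279}{41733} - \frac{43442}{11191} = - \frac{1860851275}{467034003}$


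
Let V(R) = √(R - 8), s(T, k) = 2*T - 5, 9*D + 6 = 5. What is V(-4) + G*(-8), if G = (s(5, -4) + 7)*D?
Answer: 32/3 + 2*I*√3 ≈ 10.667 + 3.4641*I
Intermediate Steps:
D = -⅑ (D = -⅔ + (⅑)*5 = -⅔ + 5/9 = -⅑ ≈ -0.11111)
s(T, k) = -5 + 2*T
V(R) = √(-8 + R)
G = -4/3 (G = ((-5 + 2*5) + 7)*(-⅑) = ((-5 + 10) + 7)*(-⅑) = (5 + 7)*(-⅑) = 12*(-⅑) = -4/3 ≈ -1.3333)
V(-4) + G*(-8) = √(-8 - 4) - 4/3*(-8) = √(-12) + 32/3 = 2*I*√3 + 32/3 = 32/3 + 2*I*√3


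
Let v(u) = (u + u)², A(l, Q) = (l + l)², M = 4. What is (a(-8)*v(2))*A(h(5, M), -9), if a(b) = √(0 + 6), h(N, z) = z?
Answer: 1024*√6 ≈ 2508.3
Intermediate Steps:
A(l, Q) = 4*l² (A(l, Q) = (2*l)² = 4*l²)
v(u) = 4*u² (v(u) = (2*u)² = 4*u²)
a(b) = √6
(a(-8)*v(2))*A(h(5, M), -9) = (√6*(4*2²))*(4*4²) = (√6*(4*4))*(4*16) = (√6*16)*64 = (16*√6)*64 = 1024*√6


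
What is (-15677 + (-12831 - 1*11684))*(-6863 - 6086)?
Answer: 520446208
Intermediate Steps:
(-15677 + (-12831 - 1*11684))*(-6863 - 6086) = (-15677 + (-12831 - 11684))*(-12949) = (-15677 - 24515)*(-12949) = -40192*(-12949) = 520446208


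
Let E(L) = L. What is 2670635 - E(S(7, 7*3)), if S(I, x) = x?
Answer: 2670614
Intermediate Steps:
2670635 - E(S(7, 7*3)) = 2670635 - 7*3 = 2670635 - 1*21 = 2670635 - 21 = 2670614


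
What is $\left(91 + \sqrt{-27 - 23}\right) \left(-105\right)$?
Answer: $-9555 - 525 i \sqrt{2} \approx -9555.0 - 742.46 i$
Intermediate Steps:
$\left(91 + \sqrt{-27 - 23}\right) \left(-105\right) = \left(91 + \sqrt{-50}\right) \left(-105\right) = \left(91 + 5 i \sqrt{2}\right) \left(-105\right) = -9555 - 525 i \sqrt{2}$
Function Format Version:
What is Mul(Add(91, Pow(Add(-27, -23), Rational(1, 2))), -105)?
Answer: Add(-9555, Mul(-525, I, Pow(2, Rational(1, 2)))) ≈ Add(-9555.0, Mul(-742.46, I))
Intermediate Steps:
Mul(Add(91, Pow(Add(-27, -23), Rational(1, 2))), -105) = Mul(Add(91, Pow(-50, Rational(1, 2))), -105) = Mul(Add(91, Mul(5, I, Pow(2, Rational(1, 2)))), -105) = Add(-9555, Mul(-525, I, Pow(2, Rational(1, 2))))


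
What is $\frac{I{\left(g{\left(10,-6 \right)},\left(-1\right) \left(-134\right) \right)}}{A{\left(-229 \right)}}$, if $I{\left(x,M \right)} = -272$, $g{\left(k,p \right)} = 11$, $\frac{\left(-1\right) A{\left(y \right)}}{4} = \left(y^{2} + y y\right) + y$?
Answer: $\frac{68}{104653} \approx 0.00064977$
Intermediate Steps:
$A{\left(y \right)} = - 8 y^{2} - 4 y$ ($A{\left(y \right)} = - 4 \left(\left(y^{2} + y y\right) + y\right) = - 4 \left(\left(y^{2} + y^{2}\right) + y\right) = - 4 \left(2 y^{2} + y\right) = - 4 \left(y + 2 y^{2}\right) = - 8 y^{2} - 4 y$)
$\frac{I{\left(g{\left(10,-6 \right)},\left(-1\right) \left(-134\right) \right)}}{A{\left(-229 \right)}} = - \frac{272}{\left(-4\right) \left(-229\right) \left(1 + 2 \left(-229\right)\right)} = - \frac{272}{\left(-4\right) \left(-229\right) \left(1 - 458\right)} = - \frac{272}{\left(-4\right) \left(-229\right) \left(-457\right)} = - \frac{272}{-418612} = \left(-272\right) \left(- \frac{1}{418612}\right) = \frac{68}{104653}$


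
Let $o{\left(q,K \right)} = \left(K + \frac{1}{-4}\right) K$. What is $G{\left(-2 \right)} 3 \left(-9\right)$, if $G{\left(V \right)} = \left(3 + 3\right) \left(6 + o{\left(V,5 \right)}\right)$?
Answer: $- \frac{9639}{2} \approx -4819.5$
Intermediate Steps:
$o{\left(q,K \right)} = K \left(- \frac{1}{4} + K\right)$ ($o{\left(q,K \right)} = \left(K - \frac{1}{4}\right) K = \left(- \frac{1}{4} + K\right) K = K \left(- \frac{1}{4} + K\right)$)
$G{\left(V \right)} = \frac{357}{2}$ ($G{\left(V \right)} = \left(3 + 3\right) \left(6 + 5 \left(- \frac{1}{4} + 5\right)\right) = 6 \left(6 + 5 \cdot \frac{19}{4}\right) = 6 \left(6 + \frac{95}{4}\right) = 6 \cdot \frac{119}{4} = \frac{357}{2}$)
$G{\left(-2 \right)} 3 \left(-9\right) = \frac{357}{2} \cdot 3 \left(-9\right) = \frac{1071}{2} \left(-9\right) = - \frac{9639}{2}$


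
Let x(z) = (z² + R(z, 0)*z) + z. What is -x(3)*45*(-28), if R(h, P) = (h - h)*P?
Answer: 15120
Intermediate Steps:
R(h, P) = 0 (R(h, P) = 0*P = 0)
x(z) = z + z² (x(z) = (z² + 0*z) + z = (z² + 0) + z = z² + z = z + z²)
-x(3)*45*(-28) = -(3*(1 + 3))*45*(-28) = -(3*4)*45*(-28) = -12*45*(-28) = -540*(-28) = -1*(-15120) = 15120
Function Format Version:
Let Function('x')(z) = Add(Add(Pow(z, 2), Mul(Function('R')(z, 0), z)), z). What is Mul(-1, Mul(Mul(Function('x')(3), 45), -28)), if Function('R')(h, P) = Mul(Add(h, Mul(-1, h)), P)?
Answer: 15120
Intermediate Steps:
Function('R')(h, P) = 0 (Function('R')(h, P) = Mul(0, P) = 0)
Function('x')(z) = Add(z, Pow(z, 2)) (Function('x')(z) = Add(Add(Pow(z, 2), Mul(0, z)), z) = Add(Add(Pow(z, 2), 0), z) = Add(Pow(z, 2), z) = Add(z, Pow(z, 2)))
Mul(-1, Mul(Mul(Function('x')(3), 45), -28)) = Mul(-1, Mul(Mul(Mul(3, Add(1, 3)), 45), -28)) = Mul(-1, Mul(Mul(Mul(3, 4), 45), -28)) = Mul(-1, Mul(Mul(12, 45), -28)) = Mul(-1, Mul(540, -28)) = Mul(-1, -15120) = 15120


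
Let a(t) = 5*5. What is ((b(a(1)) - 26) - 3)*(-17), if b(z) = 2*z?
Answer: -357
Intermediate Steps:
a(t) = 25
((b(a(1)) - 26) - 3)*(-17) = ((2*25 - 26) - 3)*(-17) = ((50 - 26) - 3)*(-17) = (24 - 3)*(-17) = 21*(-17) = -357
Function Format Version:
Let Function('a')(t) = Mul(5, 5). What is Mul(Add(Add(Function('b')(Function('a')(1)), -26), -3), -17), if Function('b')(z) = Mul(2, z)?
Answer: -357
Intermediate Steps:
Function('a')(t) = 25
Mul(Add(Add(Function('b')(Function('a')(1)), -26), -3), -17) = Mul(Add(Add(Mul(2, 25), -26), -3), -17) = Mul(Add(Add(50, -26), -3), -17) = Mul(Add(24, -3), -17) = Mul(21, -17) = -357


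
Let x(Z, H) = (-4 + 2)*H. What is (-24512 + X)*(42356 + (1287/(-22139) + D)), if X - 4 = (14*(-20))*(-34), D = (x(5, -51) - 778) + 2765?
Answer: -1134437763168/1703 ≈ -6.6614e+8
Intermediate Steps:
x(Z, H) = -2*H
D = 2089 (D = (-2*(-51) - 778) + 2765 = (102 - 778) + 2765 = -676 + 2765 = 2089)
X = 9524 (X = 4 + (14*(-20))*(-34) = 4 - 280*(-34) = 4 + 9520 = 9524)
(-24512 + X)*(42356 + (1287/(-22139) + D)) = (-24512 + 9524)*(42356 + (1287/(-22139) + 2089)) = -14988*(42356 + (1287*(-1/22139) + 2089)) = -14988*(42356 + (-99/1703 + 2089)) = -14988*(42356 + 3557468/1703) = -14988*75689736/1703 = -1134437763168/1703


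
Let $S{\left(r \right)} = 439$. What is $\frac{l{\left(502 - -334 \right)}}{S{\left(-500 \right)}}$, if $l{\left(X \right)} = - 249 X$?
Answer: $- \frac{208164}{439} \approx -474.18$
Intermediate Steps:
$\frac{l{\left(502 - -334 \right)}}{S{\left(-500 \right)}} = \frac{\left(-249\right) \left(502 - -334\right)}{439} = - 249 \left(502 + 334\right) \frac{1}{439} = \left(-249\right) 836 \cdot \frac{1}{439} = \left(-208164\right) \frac{1}{439} = - \frac{208164}{439}$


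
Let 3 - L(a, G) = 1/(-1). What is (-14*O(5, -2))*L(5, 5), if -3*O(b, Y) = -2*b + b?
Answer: -280/3 ≈ -93.333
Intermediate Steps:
O(b, Y) = b/3 (O(b, Y) = -(-2*b + b)/3 = -(-1)*b/3 = b/3)
L(a, G) = 4 (L(a, G) = 3 - 1/(-1) = 3 - 1*(-1) = 3 + 1 = 4)
(-14*O(5, -2))*L(5, 5) = -14*5/3*4 = -70/3*4 = -280/3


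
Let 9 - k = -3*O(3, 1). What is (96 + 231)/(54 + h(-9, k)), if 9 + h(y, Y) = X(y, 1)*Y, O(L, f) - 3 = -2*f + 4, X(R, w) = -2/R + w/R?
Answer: 981/143 ≈ 6.8601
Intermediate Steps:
O(L, f) = 7 - 2*f (O(L, f) = 3 + (-2*f + 4) = 3 + (4 - 2*f) = 7 - 2*f)
k = 24 (k = 9 - (-3)*(7 - 2*1) = 9 - (-3)*(7 - 2) = 9 - (-3)*5 = 9 - 1*(-15) = 9 + 15 = 24)
h(y, Y) = -9 - Y/y (h(y, Y) = -9 + ((-2 + 1)/y)*Y = -9 + (-1/y)*Y = -9 - Y/y)
(96 + 231)/(54 + h(-9, k)) = (96 + 231)/(54 + (-9 - 1*24/(-9))) = 327/(54 + (-9 - 1*24*(-⅑))) = 327/(54 + (-9 + 8/3)) = 327/(54 - 19/3) = 327/(143/3) = 327*(3/143) = 981/143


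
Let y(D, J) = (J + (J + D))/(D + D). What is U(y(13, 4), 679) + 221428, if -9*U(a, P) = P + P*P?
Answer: 1531132/9 ≈ 1.7013e+5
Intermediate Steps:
y(D, J) = (D + 2*J)/(2*D) (y(D, J) = (J + (D + J))/((2*D)) = (D + 2*J)*(1/(2*D)) = (D + 2*J)/(2*D))
U(a, P) = -P/9 - P²/9 (U(a, P) = -(P + P*P)/9 = -(P + P²)/9 = -P/9 - P²/9)
U(y(13, 4), 679) + 221428 = -⅑*679*(1 + 679) + 221428 = -⅑*679*680 + 221428 = -461720/9 + 221428 = 1531132/9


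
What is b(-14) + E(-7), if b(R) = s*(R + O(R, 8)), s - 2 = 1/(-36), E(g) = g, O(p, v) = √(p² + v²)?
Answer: -623/18 + 71*√65/18 ≈ -2.8100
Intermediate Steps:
s = 71/36 (s = 2 + 1/(-36) = 2 - 1/36 = 71/36 ≈ 1.9722)
b(R) = 71*R/36 + 71*√(64 + R²)/36 (b(R) = 71*(R + √(R² + 8²))/36 = 71*(R + √(R² + 64))/36 = 71*(R + √(64 + R²))/36 = 71*R/36 + 71*√(64 + R²)/36)
b(-14) + E(-7) = ((71/36)*(-14) + 71*√(64 + (-14)²)/36) - 7 = (-497/18 + 71*√(64 + 196)/36) - 7 = (-497/18 + 71*√260/36) - 7 = (-497/18 + 71*(2*√65)/36) - 7 = (-497/18 + 71*√65/18) - 7 = -623/18 + 71*√65/18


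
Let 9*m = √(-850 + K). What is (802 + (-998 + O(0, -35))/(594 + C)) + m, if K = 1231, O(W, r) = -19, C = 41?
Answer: 508253/635 + √381/9 ≈ 802.57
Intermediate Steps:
m = √381/9 (m = √(-850 + 1231)/9 = √381/9 ≈ 2.1688)
(802 + (-998 + O(0, -35))/(594 + C)) + m = (802 + (-998 - 19)/(594 + 41)) + √381/9 = (802 - 1017/635) + √381/9 = 508253/635 + √381/9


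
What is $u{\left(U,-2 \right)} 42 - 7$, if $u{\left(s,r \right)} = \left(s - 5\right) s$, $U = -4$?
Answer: $1505$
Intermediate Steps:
$u{\left(s,r \right)} = s \left(-5 + s\right)$ ($u{\left(s,r \right)} = \left(-5 + s\right) s = s \left(-5 + s\right)$)
$u{\left(U,-2 \right)} 42 - 7 = - 4 \left(-5 - 4\right) 42 - 7 = \left(-4\right) \left(-9\right) 42 - 7 = 36 \cdot 42 - 7 = 1512 - 7 = 1505$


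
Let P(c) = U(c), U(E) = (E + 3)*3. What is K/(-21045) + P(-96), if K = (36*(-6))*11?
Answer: -1956393/7015 ≈ -278.89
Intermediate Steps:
U(E) = 9 + 3*E (U(E) = (3 + E)*3 = 9 + 3*E)
P(c) = 9 + 3*c
K = -2376 (K = -216*11 = -2376)
K/(-21045) + P(-96) = -2376/(-21045) + (9 + 3*(-96)) = -2376*(-1/21045) + (9 - 288) = 792/7015 - 279 = -1956393/7015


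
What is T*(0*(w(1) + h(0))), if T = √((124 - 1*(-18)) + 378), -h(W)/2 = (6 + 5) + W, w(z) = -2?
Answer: 0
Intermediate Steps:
h(W) = -22 - 2*W (h(W) = -2*((6 + 5) + W) = -2*(11 + W) = -22 - 2*W)
T = 2*√130 (T = √((124 + 18) + 378) = √(142 + 378) = √520 = 2*√130 ≈ 22.803)
T*(0*(w(1) + h(0))) = (2*√130)*(0*(-2 + (-22 - 2*0))) = (2*√130)*(0*(-2 + (-22 + 0))) = (2*√130)*(0*(-2 - 22)) = (2*√130)*(0*(-24)) = (2*√130)*0 = 0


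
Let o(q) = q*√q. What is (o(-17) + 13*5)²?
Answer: (65 - 17*I*√17)² ≈ -688.0 - 9112.1*I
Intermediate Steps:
o(q) = q^(3/2)
(o(-17) + 13*5)² = ((-17)^(3/2) + 13*5)² = (-17*I*√17 + 65)² = (65 - 17*I*√17)²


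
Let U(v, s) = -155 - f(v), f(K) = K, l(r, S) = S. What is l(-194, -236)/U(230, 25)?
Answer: 236/385 ≈ 0.61299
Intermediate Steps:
U(v, s) = -155 - v
l(-194, -236)/U(230, 25) = -236/(-155 - 1*230) = -236/(-155 - 230) = -236/(-385) = -236*(-1/385) = 236/385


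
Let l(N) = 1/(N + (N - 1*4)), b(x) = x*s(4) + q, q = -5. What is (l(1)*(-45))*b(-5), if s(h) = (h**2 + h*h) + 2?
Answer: -7875/2 ≈ -3937.5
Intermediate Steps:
s(h) = 2 + 2*h**2 (s(h) = (h**2 + h**2) + 2 = 2*h**2 + 2 = 2 + 2*h**2)
b(x) = -5 + 34*x (b(x) = x*(2 + 2*4**2) - 5 = x*(2 + 2*16) - 5 = x*(2 + 32) - 5 = x*34 - 5 = 34*x - 5 = -5 + 34*x)
l(N) = 1/(-4 + 2*N) (l(N) = 1/(N + (N - 4)) = 1/(N + (-4 + N)) = 1/(-4 + 2*N))
(l(1)*(-45))*b(-5) = ((1/(2*(-2 + 1)))*(-45))*(-5 + 34*(-5)) = (((1/2)/(-1))*(-45))*(-5 - 170) = (((1/2)*(-1))*(-45))*(-175) = -1/2*(-45)*(-175) = (45/2)*(-175) = -7875/2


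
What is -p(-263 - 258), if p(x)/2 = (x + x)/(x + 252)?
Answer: -2084/269 ≈ -7.7472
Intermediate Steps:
p(x) = 4*x/(252 + x) (p(x) = 2*((x + x)/(x + 252)) = 2*((2*x)/(252 + x)) = 2*(2*x/(252 + x)) = 4*x/(252 + x))
-p(-263 - 258) = -4*(-263 - 258)/(252 + (-263 - 258)) = -4*(-521)/(252 - 521) = -4*(-521)/(-269) = -4*(-521)*(-1)/269 = -1*2084/269 = -2084/269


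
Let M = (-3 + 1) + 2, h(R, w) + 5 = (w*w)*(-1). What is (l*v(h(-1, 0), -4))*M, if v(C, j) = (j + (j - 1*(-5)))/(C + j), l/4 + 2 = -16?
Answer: 0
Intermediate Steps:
l = -72 (l = -8 + 4*(-16) = -8 - 64 = -72)
h(R, w) = -5 - w² (h(R, w) = -5 + (w*w)*(-1) = -5 + w²*(-1) = -5 - w²)
M = 0 (M = -2 + 2 = 0)
v(C, j) = (5 + 2*j)/(C + j) (v(C, j) = (j + (j + 5))/(C + j) = (j + (5 + j))/(C + j) = (5 + 2*j)/(C + j))
(l*v(h(-1, 0), -4))*M = -72*(5 + 2*(-4))/((-5 - 1*0²) - 4)*0 = -72*(5 - 8)/((-5 - 1*0) - 4)*0 = -72*(-3)/((-5 + 0) - 4)*0 = -72*(-3)/(-5 - 4)*0 = -72*(-3)/(-9)*0 = -(-8)*(-3)*0 = -72*⅓*0 = -24*0 = 0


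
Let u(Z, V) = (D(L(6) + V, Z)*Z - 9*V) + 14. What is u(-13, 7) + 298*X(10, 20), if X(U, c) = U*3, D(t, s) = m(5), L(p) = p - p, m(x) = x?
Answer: 8826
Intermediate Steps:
L(p) = 0
D(t, s) = 5
u(Z, V) = 14 - 9*V + 5*Z (u(Z, V) = (5*Z - 9*V) + 14 = (-9*V + 5*Z) + 14 = 14 - 9*V + 5*Z)
X(U, c) = 3*U
u(-13, 7) + 298*X(10, 20) = (14 - 9*7 + 5*(-13)) + 298*(3*10) = (14 - 63 - 65) + 298*30 = -114 + 8940 = 8826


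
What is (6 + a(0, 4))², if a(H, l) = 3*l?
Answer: 324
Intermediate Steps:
(6 + a(0, 4))² = (6 + 3*4)² = (6 + 12)² = 18² = 324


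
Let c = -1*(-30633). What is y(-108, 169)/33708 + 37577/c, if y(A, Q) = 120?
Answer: 105860123/86048097 ≈ 1.2302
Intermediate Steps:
c = 30633
y(-108, 169)/33708 + 37577/c = 120/33708 + 37577/30633 = 120*(1/33708) + 37577*(1/30633) = 10/2809 + 37577/30633 = 105860123/86048097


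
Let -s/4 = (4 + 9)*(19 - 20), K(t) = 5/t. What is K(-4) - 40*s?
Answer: -8325/4 ≈ -2081.3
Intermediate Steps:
s = 52 (s = -4*(4 + 9)*(19 - 20) = -52*(-1) = -4*(-13) = 52)
K(-4) - 40*s = 5/(-4) - 40*52 = 5*(-¼) - 2080 = -5/4 - 2080 = -8325/4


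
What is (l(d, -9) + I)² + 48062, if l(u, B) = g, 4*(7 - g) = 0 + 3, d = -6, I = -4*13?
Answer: 802481/16 ≈ 50155.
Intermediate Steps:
I = -52
g = 25/4 (g = 7 - (0 + 3)/4 = 7 - ¼*3 = 7 - ¾ = 25/4 ≈ 6.2500)
l(u, B) = 25/4
(l(d, -9) + I)² + 48062 = (25/4 - 52)² + 48062 = (-183/4)² + 48062 = 33489/16 + 48062 = 802481/16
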